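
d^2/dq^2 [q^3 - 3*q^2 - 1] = 6*q - 6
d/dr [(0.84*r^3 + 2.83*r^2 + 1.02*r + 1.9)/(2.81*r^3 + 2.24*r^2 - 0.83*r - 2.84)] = (-6.0707*r^4 - 7.1268*r^3 - 27.8075*r^2 - 24.5864*r - 1.3198)/(7.8961*r^6 + 12.5888*r^5 + 0.353000000000001*r^4 - 19.6792*r^3 - 12.0343*r^2 + 4.7144*r + 8.0656)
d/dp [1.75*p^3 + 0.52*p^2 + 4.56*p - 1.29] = 5.25*p^2 + 1.04*p + 4.56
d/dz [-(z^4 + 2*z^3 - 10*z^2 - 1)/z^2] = -2*z - 2 - 2/z^3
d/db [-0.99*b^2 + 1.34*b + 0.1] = 1.34 - 1.98*b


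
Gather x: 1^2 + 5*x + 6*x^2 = 6*x^2 + 5*x + 1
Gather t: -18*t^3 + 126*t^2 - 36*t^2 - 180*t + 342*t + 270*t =-18*t^3 + 90*t^2 + 432*t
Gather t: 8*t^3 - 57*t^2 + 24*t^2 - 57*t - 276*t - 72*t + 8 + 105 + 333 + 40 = 8*t^3 - 33*t^2 - 405*t + 486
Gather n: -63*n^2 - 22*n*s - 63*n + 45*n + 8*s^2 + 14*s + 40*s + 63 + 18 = -63*n^2 + n*(-22*s - 18) + 8*s^2 + 54*s + 81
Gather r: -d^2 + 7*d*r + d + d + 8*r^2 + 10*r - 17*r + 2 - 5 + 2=-d^2 + 2*d + 8*r^2 + r*(7*d - 7) - 1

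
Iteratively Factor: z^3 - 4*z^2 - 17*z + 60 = (z - 5)*(z^2 + z - 12) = (z - 5)*(z - 3)*(z + 4)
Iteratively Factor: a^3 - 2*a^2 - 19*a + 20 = (a + 4)*(a^2 - 6*a + 5) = (a - 5)*(a + 4)*(a - 1)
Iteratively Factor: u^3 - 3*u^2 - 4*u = (u - 4)*(u^2 + u) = (u - 4)*(u + 1)*(u)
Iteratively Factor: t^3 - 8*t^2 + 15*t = (t)*(t^2 - 8*t + 15) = t*(t - 5)*(t - 3)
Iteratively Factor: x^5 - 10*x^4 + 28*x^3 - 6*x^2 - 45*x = (x)*(x^4 - 10*x^3 + 28*x^2 - 6*x - 45) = x*(x - 3)*(x^3 - 7*x^2 + 7*x + 15) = x*(x - 5)*(x - 3)*(x^2 - 2*x - 3) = x*(x - 5)*(x - 3)*(x + 1)*(x - 3)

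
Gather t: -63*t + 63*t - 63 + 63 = 0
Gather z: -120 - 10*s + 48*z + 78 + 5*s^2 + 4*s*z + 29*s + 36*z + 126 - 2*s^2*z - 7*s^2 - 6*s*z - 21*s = -2*s^2 - 2*s + z*(-2*s^2 - 2*s + 84) + 84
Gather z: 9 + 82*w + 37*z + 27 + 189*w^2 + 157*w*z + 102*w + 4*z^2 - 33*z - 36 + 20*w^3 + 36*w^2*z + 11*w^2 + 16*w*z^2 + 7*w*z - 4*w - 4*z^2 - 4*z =20*w^3 + 200*w^2 + 16*w*z^2 + 180*w + z*(36*w^2 + 164*w)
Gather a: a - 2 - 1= a - 3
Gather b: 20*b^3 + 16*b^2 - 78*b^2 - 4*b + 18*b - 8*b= 20*b^3 - 62*b^2 + 6*b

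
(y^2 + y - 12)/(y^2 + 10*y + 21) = (y^2 + y - 12)/(y^2 + 10*y + 21)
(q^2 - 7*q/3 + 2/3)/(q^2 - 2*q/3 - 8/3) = (3*q - 1)/(3*q + 4)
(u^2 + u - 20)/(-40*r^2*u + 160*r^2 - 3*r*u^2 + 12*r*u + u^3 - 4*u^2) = (-u - 5)/(40*r^2 + 3*r*u - u^2)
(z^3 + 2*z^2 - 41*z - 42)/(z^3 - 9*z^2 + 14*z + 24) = (z + 7)/(z - 4)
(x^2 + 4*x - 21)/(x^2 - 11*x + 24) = (x + 7)/(x - 8)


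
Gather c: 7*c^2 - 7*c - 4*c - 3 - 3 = 7*c^2 - 11*c - 6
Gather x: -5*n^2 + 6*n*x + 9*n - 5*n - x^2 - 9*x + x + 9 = -5*n^2 + 4*n - x^2 + x*(6*n - 8) + 9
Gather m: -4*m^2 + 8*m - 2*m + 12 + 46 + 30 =-4*m^2 + 6*m + 88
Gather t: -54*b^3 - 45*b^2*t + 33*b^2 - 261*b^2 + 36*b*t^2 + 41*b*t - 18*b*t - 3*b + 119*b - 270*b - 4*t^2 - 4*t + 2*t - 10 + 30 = -54*b^3 - 228*b^2 - 154*b + t^2*(36*b - 4) + t*(-45*b^2 + 23*b - 2) + 20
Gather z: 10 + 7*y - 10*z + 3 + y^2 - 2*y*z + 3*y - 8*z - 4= y^2 + 10*y + z*(-2*y - 18) + 9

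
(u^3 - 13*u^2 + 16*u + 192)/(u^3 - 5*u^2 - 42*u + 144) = (u^2 - 5*u - 24)/(u^2 + 3*u - 18)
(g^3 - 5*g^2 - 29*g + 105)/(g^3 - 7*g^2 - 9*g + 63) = (g + 5)/(g + 3)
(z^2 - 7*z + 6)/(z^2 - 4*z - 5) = (-z^2 + 7*z - 6)/(-z^2 + 4*z + 5)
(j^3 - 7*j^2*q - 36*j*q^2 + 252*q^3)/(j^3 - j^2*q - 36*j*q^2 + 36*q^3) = (-j + 7*q)/(-j + q)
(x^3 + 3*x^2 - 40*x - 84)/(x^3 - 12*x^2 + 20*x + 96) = (x + 7)/(x - 8)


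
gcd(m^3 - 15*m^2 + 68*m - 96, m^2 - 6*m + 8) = m - 4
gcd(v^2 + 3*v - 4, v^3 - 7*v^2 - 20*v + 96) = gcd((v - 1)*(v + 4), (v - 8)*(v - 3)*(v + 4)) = v + 4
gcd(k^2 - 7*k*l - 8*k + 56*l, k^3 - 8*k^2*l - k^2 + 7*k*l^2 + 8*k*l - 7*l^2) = k - 7*l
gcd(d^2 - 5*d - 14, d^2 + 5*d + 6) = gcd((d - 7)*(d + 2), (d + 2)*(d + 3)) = d + 2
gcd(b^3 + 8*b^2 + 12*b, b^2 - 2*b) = b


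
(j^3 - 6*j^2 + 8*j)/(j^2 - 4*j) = j - 2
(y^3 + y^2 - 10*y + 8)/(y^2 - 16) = (y^2 - 3*y + 2)/(y - 4)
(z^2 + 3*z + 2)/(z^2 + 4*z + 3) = (z + 2)/(z + 3)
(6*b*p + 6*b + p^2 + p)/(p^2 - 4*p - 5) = (6*b + p)/(p - 5)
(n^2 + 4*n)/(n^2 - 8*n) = (n + 4)/(n - 8)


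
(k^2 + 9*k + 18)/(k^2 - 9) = (k + 6)/(k - 3)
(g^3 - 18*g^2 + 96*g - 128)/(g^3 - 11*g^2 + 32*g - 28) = (g^2 - 16*g + 64)/(g^2 - 9*g + 14)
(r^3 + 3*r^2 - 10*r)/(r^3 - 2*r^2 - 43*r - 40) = r*(r - 2)/(r^2 - 7*r - 8)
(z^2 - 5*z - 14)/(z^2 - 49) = (z + 2)/(z + 7)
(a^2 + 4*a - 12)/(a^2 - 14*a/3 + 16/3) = 3*(a + 6)/(3*a - 8)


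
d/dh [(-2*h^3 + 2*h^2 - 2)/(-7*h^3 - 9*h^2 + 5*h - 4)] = 2*(16*h^4 - 10*h^3 - 4*h^2 - 26*h + 5)/(49*h^6 + 126*h^5 + 11*h^4 - 34*h^3 + 97*h^2 - 40*h + 16)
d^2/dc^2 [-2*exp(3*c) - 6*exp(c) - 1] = (-18*exp(2*c) - 6)*exp(c)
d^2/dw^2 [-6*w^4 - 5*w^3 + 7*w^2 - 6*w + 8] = -72*w^2 - 30*w + 14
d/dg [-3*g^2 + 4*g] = 4 - 6*g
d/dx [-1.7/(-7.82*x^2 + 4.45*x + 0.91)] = (7.565 - 26.588*x)/(-7.82*x^2 + 4.45*x + 0.91)^2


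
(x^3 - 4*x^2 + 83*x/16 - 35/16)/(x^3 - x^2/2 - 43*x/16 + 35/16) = (4*x - 7)/(4*x + 7)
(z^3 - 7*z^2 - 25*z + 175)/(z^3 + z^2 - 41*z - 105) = (z - 5)/(z + 3)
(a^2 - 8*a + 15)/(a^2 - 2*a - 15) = (a - 3)/(a + 3)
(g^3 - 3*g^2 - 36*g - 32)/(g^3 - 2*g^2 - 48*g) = (g^2 + 5*g + 4)/(g*(g + 6))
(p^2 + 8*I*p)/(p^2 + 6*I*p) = (p + 8*I)/(p + 6*I)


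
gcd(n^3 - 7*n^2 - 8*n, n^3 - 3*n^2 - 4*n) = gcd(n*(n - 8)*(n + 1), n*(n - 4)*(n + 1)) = n^2 + n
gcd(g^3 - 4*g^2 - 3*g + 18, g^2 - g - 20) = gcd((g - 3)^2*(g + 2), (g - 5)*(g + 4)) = 1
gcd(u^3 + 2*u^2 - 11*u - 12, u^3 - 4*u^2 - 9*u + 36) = u - 3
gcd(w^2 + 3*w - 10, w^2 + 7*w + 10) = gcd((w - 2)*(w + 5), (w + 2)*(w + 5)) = w + 5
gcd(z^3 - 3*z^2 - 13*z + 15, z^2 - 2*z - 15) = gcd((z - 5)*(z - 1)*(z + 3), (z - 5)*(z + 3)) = z^2 - 2*z - 15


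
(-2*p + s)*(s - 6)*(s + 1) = -2*p*s^2 + 10*p*s + 12*p + s^3 - 5*s^2 - 6*s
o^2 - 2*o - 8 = (o - 4)*(o + 2)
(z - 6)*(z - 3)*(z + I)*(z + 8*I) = z^4 - 9*z^3 + 9*I*z^3 + 10*z^2 - 81*I*z^2 + 72*z + 162*I*z - 144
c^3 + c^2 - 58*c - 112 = (c - 8)*(c + 2)*(c + 7)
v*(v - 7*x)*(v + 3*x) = v^3 - 4*v^2*x - 21*v*x^2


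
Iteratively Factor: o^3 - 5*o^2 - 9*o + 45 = (o - 3)*(o^2 - 2*o - 15) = (o - 5)*(o - 3)*(o + 3)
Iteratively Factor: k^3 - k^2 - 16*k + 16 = (k - 1)*(k^2 - 16) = (k - 4)*(k - 1)*(k + 4)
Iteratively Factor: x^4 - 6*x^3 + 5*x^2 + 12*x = (x - 3)*(x^3 - 3*x^2 - 4*x) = (x - 4)*(x - 3)*(x^2 + x) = (x - 4)*(x - 3)*(x + 1)*(x)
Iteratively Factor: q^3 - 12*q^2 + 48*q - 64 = (q - 4)*(q^2 - 8*q + 16) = (q - 4)^2*(q - 4)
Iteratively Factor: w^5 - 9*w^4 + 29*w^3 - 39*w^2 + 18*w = (w - 1)*(w^4 - 8*w^3 + 21*w^2 - 18*w) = (w - 2)*(w - 1)*(w^3 - 6*w^2 + 9*w) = (w - 3)*(w - 2)*(w - 1)*(w^2 - 3*w) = w*(w - 3)*(w - 2)*(w - 1)*(w - 3)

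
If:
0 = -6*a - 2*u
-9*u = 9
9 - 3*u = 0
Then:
No Solution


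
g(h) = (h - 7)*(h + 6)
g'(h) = 2*h - 1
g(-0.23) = -41.72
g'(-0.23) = -1.46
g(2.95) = -36.25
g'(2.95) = 4.90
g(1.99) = -40.03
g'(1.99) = 2.98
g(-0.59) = -41.06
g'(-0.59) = -2.18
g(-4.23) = -19.88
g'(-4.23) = -9.46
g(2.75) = -37.19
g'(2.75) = 4.50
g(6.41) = -7.32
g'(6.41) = 11.82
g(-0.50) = -41.25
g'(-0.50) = -2.00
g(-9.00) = 48.00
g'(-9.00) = -19.00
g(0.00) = -42.00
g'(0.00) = -1.00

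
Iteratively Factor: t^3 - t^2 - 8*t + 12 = (t + 3)*(t^2 - 4*t + 4) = (t - 2)*(t + 3)*(t - 2)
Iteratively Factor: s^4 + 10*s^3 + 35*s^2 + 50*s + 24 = (s + 1)*(s^3 + 9*s^2 + 26*s + 24) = (s + 1)*(s + 4)*(s^2 + 5*s + 6) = (s + 1)*(s + 2)*(s + 4)*(s + 3)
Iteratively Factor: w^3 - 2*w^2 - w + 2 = (w + 1)*(w^2 - 3*w + 2) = (w - 1)*(w + 1)*(w - 2)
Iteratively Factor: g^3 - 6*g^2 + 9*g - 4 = (g - 1)*(g^2 - 5*g + 4) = (g - 1)^2*(g - 4)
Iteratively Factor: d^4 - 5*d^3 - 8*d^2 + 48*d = (d - 4)*(d^3 - d^2 - 12*d) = (d - 4)^2*(d^2 + 3*d) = (d - 4)^2*(d + 3)*(d)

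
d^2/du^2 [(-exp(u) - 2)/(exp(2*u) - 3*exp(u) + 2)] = (-exp(4*u) - 11*exp(3*u) + 30*exp(2*u) - 8*exp(u) - 16)*exp(u)/(exp(6*u) - 9*exp(5*u) + 33*exp(4*u) - 63*exp(3*u) + 66*exp(2*u) - 36*exp(u) + 8)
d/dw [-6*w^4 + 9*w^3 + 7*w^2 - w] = -24*w^3 + 27*w^2 + 14*w - 1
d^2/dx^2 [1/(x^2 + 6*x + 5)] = 2*(-x^2 - 6*x + 4*(x + 3)^2 - 5)/(x^2 + 6*x + 5)^3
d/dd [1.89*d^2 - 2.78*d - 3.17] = 3.78*d - 2.78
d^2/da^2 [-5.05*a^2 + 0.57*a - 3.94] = -10.1000000000000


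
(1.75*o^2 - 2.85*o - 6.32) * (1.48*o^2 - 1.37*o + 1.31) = 2.59*o^4 - 6.6155*o^3 - 3.1566*o^2 + 4.9249*o - 8.2792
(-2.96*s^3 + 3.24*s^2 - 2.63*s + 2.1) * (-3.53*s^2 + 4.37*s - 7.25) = 10.4488*s^5 - 24.3724*s^4 + 44.9027*s^3 - 42.3961*s^2 + 28.2445*s - 15.225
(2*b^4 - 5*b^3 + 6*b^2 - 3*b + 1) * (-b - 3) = -2*b^5 - b^4 + 9*b^3 - 15*b^2 + 8*b - 3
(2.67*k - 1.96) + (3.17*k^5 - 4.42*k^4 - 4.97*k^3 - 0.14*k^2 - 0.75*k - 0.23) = 3.17*k^5 - 4.42*k^4 - 4.97*k^3 - 0.14*k^2 + 1.92*k - 2.19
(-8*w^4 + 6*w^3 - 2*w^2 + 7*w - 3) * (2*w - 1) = -16*w^5 + 20*w^4 - 10*w^3 + 16*w^2 - 13*w + 3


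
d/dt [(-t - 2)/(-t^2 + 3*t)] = (-t^2 - 4*t + 6)/(t^2*(t^2 - 6*t + 9))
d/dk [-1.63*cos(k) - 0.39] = 1.63*sin(k)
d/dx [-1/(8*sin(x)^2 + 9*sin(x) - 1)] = (16*sin(x) + 9)*cos(x)/(8*sin(x)^2 + 9*sin(x) - 1)^2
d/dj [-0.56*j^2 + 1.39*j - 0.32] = 1.39 - 1.12*j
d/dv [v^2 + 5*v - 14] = 2*v + 5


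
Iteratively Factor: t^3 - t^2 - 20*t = (t)*(t^2 - t - 20) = t*(t - 5)*(t + 4)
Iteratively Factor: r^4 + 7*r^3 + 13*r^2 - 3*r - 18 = (r + 2)*(r^3 + 5*r^2 + 3*r - 9) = (r + 2)*(r + 3)*(r^2 + 2*r - 3) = (r - 1)*(r + 2)*(r + 3)*(r + 3)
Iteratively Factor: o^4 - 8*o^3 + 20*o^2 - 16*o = (o - 2)*(o^3 - 6*o^2 + 8*o) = (o - 2)^2*(o^2 - 4*o) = (o - 4)*(o - 2)^2*(o)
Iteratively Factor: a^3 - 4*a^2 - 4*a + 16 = (a - 2)*(a^2 - 2*a - 8) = (a - 4)*(a - 2)*(a + 2)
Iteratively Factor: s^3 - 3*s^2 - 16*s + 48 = (s - 3)*(s^2 - 16) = (s - 4)*(s - 3)*(s + 4)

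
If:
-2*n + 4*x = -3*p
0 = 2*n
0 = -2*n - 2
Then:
No Solution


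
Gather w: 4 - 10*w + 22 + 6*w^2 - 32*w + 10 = 6*w^2 - 42*w + 36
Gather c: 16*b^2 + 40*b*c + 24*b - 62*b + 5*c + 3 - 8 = 16*b^2 - 38*b + c*(40*b + 5) - 5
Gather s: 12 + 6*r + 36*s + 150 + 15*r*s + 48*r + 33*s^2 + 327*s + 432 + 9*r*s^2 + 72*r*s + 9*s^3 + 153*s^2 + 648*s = 54*r + 9*s^3 + s^2*(9*r + 186) + s*(87*r + 1011) + 594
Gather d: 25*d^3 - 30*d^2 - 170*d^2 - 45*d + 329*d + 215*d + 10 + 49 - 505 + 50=25*d^3 - 200*d^2 + 499*d - 396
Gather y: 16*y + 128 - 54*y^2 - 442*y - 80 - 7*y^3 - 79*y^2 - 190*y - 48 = -7*y^3 - 133*y^2 - 616*y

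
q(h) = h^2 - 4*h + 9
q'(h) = 2*h - 4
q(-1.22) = 15.37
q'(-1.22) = -6.44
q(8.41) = 46.09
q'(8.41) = 12.82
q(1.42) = 5.34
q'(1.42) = -1.16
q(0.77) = 6.51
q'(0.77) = -2.46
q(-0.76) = 12.62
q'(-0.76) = -5.52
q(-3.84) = 39.11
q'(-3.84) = -11.68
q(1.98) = 5.00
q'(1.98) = -0.04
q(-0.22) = 9.93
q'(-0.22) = -4.44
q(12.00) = 105.00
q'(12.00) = 20.00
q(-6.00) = 69.00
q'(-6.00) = -16.00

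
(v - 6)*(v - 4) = v^2 - 10*v + 24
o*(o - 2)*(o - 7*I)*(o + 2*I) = o^4 - 2*o^3 - 5*I*o^3 + 14*o^2 + 10*I*o^2 - 28*o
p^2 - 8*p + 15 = (p - 5)*(p - 3)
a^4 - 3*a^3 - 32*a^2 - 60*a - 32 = (a - 8)*(a + 1)*(a + 2)^2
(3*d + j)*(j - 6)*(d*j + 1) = 3*d^2*j^2 - 18*d^2*j + d*j^3 - 6*d*j^2 + 3*d*j - 18*d + j^2 - 6*j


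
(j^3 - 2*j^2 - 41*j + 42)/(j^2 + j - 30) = (j^2 - 8*j + 7)/(j - 5)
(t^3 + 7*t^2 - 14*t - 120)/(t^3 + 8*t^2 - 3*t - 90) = (t - 4)/(t - 3)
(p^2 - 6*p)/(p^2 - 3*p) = (p - 6)/(p - 3)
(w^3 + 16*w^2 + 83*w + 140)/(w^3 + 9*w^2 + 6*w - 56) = (w + 5)/(w - 2)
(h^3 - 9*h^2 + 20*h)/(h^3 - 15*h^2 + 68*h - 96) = h*(h - 5)/(h^2 - 11*h + 24)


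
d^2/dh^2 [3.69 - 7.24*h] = 0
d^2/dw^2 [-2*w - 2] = 0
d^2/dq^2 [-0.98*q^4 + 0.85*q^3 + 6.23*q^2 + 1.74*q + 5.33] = -11.76*q^2 + 5.1*q + 12.46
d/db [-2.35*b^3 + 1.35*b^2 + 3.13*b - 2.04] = -7.05*b^2 + 2.7*b + 3.13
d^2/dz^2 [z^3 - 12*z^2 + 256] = 6*z - 24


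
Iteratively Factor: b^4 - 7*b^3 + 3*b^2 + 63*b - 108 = (b - 4)*(b^3 - 3*b^2 - 9*b + 27) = (b - 4)*(b - 3)*(b^2 - 9) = (b - 4)*(b - 3)^2*(b + 3)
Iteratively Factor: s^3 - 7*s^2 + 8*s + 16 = (s - 4)*(s^2 - 3*s - 4) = (s - 4)^2*(s + 1)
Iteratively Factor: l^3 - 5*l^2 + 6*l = (l - 3)*(l^2 - 2*l) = l*(l - 3)*(l - 2)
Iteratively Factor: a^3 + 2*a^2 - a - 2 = (a + 1)*(a^2 + a - 2) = (a + 1)*(a + 2)*(a - 1)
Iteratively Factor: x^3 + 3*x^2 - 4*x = (x - 1)*(x^2 + 4*x) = (x - 1)*(x + 4)*(x)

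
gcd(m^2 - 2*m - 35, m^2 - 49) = m - 7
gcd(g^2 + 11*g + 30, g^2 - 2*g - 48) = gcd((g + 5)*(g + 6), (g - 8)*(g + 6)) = g + 6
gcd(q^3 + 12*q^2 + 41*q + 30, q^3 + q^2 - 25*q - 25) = q^2 + 6*q + 5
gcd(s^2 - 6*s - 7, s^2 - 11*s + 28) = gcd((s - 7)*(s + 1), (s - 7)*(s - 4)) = s - 7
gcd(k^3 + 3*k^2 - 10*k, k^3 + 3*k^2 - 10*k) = k^3 + 3*k^2 - 10*k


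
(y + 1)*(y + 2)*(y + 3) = y^3 + 6*y^2 + 11*y + 6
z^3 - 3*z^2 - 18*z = z*(z - 6)*(z + 3)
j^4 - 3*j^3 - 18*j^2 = j^2*(j - 6)*(j + 3)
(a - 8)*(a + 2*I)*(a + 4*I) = a^3 - 8*a^2 + 6*I*a^2 - 8*a - 48*I*a + 64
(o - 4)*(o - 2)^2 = o^3 - 8*o^2 + 20*o - 16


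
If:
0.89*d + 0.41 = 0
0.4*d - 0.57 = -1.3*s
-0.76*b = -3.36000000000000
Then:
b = 4.42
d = -0.46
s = 0.58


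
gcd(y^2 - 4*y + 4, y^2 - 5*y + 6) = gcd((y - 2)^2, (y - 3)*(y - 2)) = y - 2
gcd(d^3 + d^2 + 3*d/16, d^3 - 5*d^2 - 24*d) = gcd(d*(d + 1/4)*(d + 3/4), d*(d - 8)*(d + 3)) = d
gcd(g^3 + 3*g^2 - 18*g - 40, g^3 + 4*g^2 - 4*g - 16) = g + 2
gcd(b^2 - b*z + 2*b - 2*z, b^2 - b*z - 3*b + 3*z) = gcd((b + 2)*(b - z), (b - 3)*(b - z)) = -b + z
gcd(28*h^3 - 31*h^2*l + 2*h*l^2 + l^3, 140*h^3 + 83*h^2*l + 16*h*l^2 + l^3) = 7*h + l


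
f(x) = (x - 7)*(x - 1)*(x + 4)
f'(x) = (x - 7)*(x - 1) + (x - 7)*(x + 4) + (x - 1)*(x + 4) = 3*x^2 - 8*x - 25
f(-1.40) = 52.42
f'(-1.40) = -7.92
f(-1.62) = 53.75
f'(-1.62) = -4.17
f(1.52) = -15.73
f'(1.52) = -30.23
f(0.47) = 15.47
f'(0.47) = -28.10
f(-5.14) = -84.98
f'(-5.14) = 95.38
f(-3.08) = 37.84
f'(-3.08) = 28.10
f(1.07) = -2.10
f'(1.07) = -30.13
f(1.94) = -28.25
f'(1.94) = -29.23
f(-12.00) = -1976.00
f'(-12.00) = 503.00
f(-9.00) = -800.00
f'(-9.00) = 290.00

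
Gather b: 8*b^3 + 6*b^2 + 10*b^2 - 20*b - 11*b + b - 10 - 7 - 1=8*b^3 + 16*b^2 - 30*b - 18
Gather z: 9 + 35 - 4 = 40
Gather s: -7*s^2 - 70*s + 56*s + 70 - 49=-7*s^2 - 14*s + 21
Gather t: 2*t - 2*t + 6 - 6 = 0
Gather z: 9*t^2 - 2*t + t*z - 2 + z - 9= 9*t^2 - 2*t + z*(t + 1) - 11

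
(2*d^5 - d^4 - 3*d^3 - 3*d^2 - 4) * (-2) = -4*d^5 + 2*d^4 + 6*d^3 + 6*d^2 + 8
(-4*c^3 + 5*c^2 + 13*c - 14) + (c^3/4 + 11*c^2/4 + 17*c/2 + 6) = -15*c^3/4 + 31*c^2/4 + 43*c/2 - 8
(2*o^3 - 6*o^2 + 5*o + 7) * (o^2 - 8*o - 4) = 2*o^5 - 22*o^4 + 45*o^3 - 9*o^2 - 76*o - 28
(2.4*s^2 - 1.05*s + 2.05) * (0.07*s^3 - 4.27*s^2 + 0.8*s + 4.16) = 0.168*s^5 - 10.3215*s^4 + 6.547*s^3 + 0.390500000000001*s^2 - 2.728*s + 8.528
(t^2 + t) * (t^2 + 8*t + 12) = t^4 + 9*t^3 + 20*t^2 + 12*t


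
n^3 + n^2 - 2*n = n*(n - 1)*(n + 2)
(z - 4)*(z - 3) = z^2 - 7*z + 12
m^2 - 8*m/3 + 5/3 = (m - 5/3)*(m - 1)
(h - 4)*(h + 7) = h^2 + 3*h - 28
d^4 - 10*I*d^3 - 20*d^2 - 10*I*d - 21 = (d - 7*I)*(d - 3*I)*(d - I)*(d + I)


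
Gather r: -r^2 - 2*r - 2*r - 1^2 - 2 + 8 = -r^2 - 4*r + 5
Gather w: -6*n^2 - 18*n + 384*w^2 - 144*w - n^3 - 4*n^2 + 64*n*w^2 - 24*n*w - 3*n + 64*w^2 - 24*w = -n^3 - 10*n^2 - 21*n + w^2*(64*n + 448) + w*(-24*n - 168)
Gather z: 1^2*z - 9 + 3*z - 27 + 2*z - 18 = 6*z - 54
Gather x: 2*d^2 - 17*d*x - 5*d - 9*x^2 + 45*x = 2*d^2 - 5*d - 9*x^2 + x*(45 - 17*d)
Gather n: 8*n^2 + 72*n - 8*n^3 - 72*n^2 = -8*n^3 - 64*n^2 + 72*n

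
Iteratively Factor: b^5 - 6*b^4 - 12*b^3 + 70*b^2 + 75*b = (b - 5)*(b^4 - b^3 - 17*b^2 - 15*b) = (b - 5)^2*(b^3 + 4*b^2 + 3*b) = (b - 5)^2*(b + 1)*(b^2 + 3*b) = b*(b - 5)^2*(b + 1)*(b + 3)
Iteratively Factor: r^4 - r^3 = (r)*(r^3 - r^2) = r*(r - 1)*(r^2) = r^2*(r - 1)*(r)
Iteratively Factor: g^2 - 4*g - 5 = (g - 5)*(g + 1)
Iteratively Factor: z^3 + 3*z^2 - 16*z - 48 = (z + 4)*(z^2 - z - 12) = (z + 3)*(z + 4)*(z - 4)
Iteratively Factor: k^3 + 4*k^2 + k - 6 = (k + 3)*(k^2 + k - 2) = (k - 1)*(k + 3)*(k + 2)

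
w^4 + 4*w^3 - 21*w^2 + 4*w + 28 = (w - 2)^2*(w + 1)*(w + 7)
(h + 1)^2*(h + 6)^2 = h^4 + 14*h^3 + 61*h^2 + 84*h + 36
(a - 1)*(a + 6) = a^2 + 5*a - 6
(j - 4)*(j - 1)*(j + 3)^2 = j^4 + j^3 - 17*j^2 - 21*j + 36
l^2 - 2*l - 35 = (l - 7)*(l + 5)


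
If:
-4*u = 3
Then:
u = -3/4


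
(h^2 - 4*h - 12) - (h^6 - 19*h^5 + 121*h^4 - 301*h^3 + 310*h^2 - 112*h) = -h^6 + 19*h^5 - 121*h^4 + 301*h^3 - 309*h^2 + 108*h - 12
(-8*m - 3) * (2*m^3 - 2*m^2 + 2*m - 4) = -16*m^4 + 10*m^3 - 10*m^2 + 26*m + 12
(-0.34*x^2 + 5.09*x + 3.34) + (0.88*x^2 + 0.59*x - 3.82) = 0.54*x^2 + 5.68*x - 0.48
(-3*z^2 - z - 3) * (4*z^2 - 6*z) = -12*z^4 + 14*z^3 - 6*z^2 + 18*z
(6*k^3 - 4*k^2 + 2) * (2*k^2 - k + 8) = 12*k^5 - 14*k^4 + 52*k^3 - 28*k^2 - 2*k + 16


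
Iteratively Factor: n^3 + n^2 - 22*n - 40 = (n - 5)*(n^2 + 6*n + 8) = (n - 5)*(n + 4)*(n + 2)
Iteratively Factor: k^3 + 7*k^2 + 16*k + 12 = (k + 3)*(k^2 + 4*k + 4) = (k + 2)*(k + 3)*(k + 2)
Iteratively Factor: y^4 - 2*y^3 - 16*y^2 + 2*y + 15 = (y - 5)*(y^3 + 3*y^2 - y - 3) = (y - 5)*(y - 1)*(y^2 + 4*y + 3) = (y - 5)*(y - 1)*(y + 3)*(y + 1)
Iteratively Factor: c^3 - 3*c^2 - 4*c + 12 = (c + 2)*(c^2 - 5*c + 6) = (c - 3)*(c + 2)*(c - 2)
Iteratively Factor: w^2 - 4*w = (w - 4)*(w)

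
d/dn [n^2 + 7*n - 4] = 2*n + 7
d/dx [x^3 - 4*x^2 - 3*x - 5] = 3*x^2 - 8*x - 3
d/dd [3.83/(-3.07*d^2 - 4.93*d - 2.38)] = (23.5162*d + 18.8819)/(3.07*d^2 + 4.93*d + 2.38)^2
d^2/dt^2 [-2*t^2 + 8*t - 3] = -4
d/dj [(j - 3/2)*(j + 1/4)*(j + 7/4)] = 3*j^2 + j - 41/16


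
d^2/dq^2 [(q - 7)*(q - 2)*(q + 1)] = 6*q - 16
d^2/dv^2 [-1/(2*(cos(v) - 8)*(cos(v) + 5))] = (4*sin(v)^4 - 171*sin(v)^2 - 435*cos(v)/4 - 9*cos(3*v)/4 + 69)/(2*(cos(v) - 8)^3*(cos(v) + 5)^3)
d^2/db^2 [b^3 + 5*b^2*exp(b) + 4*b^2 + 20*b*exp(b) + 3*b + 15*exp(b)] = 5*b^2*exp(b) + 40*b*exp(b) + 6*b + 65*exp(b) + 8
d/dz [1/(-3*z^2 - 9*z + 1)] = 3*(2*z + 3)/(3*z^2 + 9*z - 1)^2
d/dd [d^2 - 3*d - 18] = 2*d - 3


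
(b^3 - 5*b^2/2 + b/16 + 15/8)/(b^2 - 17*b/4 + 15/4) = (4*b^2 - 5*b - 6)/(4*(b - 3))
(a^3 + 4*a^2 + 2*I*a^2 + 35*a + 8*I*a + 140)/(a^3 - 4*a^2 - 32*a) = (a^2 + 2*I*a + 35)/(a*(a - 8))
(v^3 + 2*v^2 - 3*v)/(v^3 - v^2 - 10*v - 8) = v*(-v^2 - 2*v + 3)/(-v^3 + v^2 + 10*v + 8)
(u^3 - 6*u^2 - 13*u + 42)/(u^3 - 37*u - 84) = (u - 2)/(u + 4)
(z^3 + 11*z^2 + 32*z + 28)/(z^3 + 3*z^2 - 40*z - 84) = (z + 2)/(z - 6)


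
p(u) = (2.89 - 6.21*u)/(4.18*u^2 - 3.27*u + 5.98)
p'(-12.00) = 0.01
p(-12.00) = 0.12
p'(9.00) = 0.02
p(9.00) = -0.17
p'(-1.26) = 0.16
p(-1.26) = 0.64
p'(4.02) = 0.08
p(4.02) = -0.37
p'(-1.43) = 0.16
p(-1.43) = 0.61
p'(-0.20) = -0.47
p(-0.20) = 0.61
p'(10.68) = 0.01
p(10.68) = -0.14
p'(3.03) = 0.12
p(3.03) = -0.46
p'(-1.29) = 0.16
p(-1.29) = 0.64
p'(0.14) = -0.97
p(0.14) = 0.36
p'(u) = (2.89 - 6.21*u)*(3.27 - 8.36*u)/(4.18*u^2 - 3.27*u + 5.98)^2 - 6.21/(4.18*u^2 - 3.27*u + 5.98) = (25.9578*u^2 - 24.1604*u - 27.6855)/(17.4724*u^4 - 27.3372*u^3 + 60.6857*u^2 - 39.1092*u + 35.7604)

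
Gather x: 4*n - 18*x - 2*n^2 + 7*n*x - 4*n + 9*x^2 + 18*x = -2*n^2 + 7*n*x + 9*x^2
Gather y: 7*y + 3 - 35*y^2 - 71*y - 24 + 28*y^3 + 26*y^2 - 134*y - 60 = 28*y^3 - 9*y^2 - 198*y - 81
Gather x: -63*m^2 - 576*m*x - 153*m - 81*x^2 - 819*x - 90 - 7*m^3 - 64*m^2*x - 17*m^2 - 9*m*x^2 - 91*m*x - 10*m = -7*m^3 - 80*m^2 - 163*m + x^2*(-9*m - 81) + x*(-64*m^2 - 667*m - 819) - 90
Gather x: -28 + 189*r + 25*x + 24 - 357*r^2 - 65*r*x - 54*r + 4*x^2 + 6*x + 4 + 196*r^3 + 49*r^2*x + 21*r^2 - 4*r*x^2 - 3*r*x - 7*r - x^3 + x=196*r^3 - 336*r^2 + 128*r - x^3 + x^2*(4 - 4*r) + x*(49*r^2 - 68*r + 32)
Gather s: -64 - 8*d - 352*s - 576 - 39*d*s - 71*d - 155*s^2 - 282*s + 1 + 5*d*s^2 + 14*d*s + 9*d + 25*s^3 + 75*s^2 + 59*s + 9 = -70*d + 25*s^3 + s^2*(5*d - 80) + s*(-25*d - 575) - 630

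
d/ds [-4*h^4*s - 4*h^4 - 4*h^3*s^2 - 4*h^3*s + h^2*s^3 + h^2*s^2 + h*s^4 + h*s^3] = h*(-4*h^3 - 8*h^2*s - 4*h^2 + 3*h*s^2 + 2*h*s + 4*s^3 + 3*s^2)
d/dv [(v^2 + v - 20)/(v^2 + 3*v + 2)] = 2*(v^2 + 22*v + 31)/(v^4 + 6*v^3 + 13*v^2 + 12*v + 4)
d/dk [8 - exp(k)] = -exp(k)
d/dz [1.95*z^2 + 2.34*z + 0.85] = 3.9*z + 2.34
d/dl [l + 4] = 1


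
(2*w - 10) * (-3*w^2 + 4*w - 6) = -6*w^3 + 38*w^2 - 52*w + 60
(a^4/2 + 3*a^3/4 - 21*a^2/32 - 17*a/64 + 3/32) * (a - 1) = a^5/2 + a^4/4 - 45*a^3/32 + 25*a^2/64 + 23*a/64 - 3/32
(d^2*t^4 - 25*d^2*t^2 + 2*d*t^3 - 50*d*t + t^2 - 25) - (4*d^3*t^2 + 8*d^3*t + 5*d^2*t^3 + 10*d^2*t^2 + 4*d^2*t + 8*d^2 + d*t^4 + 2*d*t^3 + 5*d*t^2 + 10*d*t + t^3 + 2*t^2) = -4*d^3*t^2 - 8*d^3*t + d^2*t^4 - 5*d^2*t^3 - 35*d^2*t^2 - 4*d^2*t - 8*d^2 - d*t^4 - 5*d*t^2 - 60*d*t - t^3 - t^2 - 25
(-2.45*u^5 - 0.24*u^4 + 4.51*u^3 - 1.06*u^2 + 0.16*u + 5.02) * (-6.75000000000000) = 16.5375*u^5 + 1.62*u^4 - 30.4425*u^3 + 7.155*u^2 - 1.08*u - 33.885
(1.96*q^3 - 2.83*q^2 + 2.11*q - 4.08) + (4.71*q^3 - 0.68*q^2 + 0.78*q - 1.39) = 6.67*q^3 - 3.51*q^2 + 2.89*q - 5.47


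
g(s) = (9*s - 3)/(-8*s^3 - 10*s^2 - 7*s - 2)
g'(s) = (9*s - 3)*(24*s^2 + 20*s + 7)/(-8*s^3 - 10*s^2 - 7*s - 2)^2 + 9/(-8*s^3 - 10*s^2 - 7*s - 2) = 3*(48*s^3 + 6*s^2 - 20*s - 13)/(64*s^6 + 160*s^5 + 212*s^4 + 172*s^3 + 89*s^2 + 28*s + 4)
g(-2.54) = -0.31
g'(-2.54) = -0.31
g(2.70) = -0.08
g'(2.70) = 0.04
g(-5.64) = -0.05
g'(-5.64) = -0.02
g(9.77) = -0.01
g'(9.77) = 0.00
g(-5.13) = -0.06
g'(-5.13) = -0.03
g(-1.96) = -0.62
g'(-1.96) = -0.83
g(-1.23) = -2.21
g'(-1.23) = -5.08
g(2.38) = -0.10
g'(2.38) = 0.06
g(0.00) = 1.50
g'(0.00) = -9.75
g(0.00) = 1.50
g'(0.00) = -9.75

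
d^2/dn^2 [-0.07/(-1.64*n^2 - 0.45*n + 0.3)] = (-0.376544*n^2 - 0.10332*n + 0.07*(3.28*n + 0.45)*(6.56*n + 0.9) + 0.06888)/(1.64*n^2 + 0.45*n - 0.3)^3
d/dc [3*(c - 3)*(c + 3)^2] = 9*(c - 1)*(c + 3)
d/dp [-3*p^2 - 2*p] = -6*p - 2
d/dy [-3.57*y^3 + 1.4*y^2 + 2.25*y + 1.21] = -10.71*y^2 + 2.8*y + 2.25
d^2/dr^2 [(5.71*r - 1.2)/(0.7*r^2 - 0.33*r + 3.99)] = ((5.4486 - 23.982*r)*(0.7*r^2 - 0.33*r + 3.99) + (1.4*r - 0.33)*(2.8*r - 0.66)*(5.71*r - 1.2))/(0.7*r^2 - 0.33*r + 3.99)^3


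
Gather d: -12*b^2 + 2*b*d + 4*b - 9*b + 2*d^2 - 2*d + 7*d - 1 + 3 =-12*b^2 - 5*b + 2*d^2 + d*(2*b + 5) + 2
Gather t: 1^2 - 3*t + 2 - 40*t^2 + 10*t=-40*t^2 + 7*t + 3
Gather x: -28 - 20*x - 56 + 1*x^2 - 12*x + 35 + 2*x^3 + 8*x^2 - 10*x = 2*x^3 + 9*x^2 - 42*x - 49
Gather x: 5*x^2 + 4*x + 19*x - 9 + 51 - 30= 5*x^2 + 23*x + 12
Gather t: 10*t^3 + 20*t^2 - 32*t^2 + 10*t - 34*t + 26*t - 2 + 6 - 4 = 10*t^3 - 12*t^2 + 2*t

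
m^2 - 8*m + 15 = (m - 5)*(m - 3)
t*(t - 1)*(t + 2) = t^3 + t^2 - 2*t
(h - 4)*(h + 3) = h^2 - h - 12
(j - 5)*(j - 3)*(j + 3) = j^3 - 5*j^2 - 9*j + 45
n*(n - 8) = n^2 - 8*n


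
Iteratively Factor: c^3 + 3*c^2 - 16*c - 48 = (c + 3)*(c^2 - 16) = (c - 4)*(c + 3)*(c + 4)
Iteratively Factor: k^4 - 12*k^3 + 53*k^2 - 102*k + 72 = (k - 4)*(k^3 - 8*k^2 + 21*k - 18) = (k - 4)*(k - 2)*(k^2 - 6*k + 9) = (k - 4)*(k - 3)*(k - 2)*(k - 3)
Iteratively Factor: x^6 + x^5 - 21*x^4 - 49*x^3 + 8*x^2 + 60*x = (x)*(x^5 + x^4 - 21*x^3 - 49*x^2 + 8*x + 60) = x*(x + 2)*(x^4 - x^3 - 19*x^2 - 11*x + 30) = x*(x - 5)*(x + 2)*(x^3 + 4*x^2 + x - 6) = x*(x - 5)*(x + 2)*(x + 3)*(x^2 + x - 2) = x*(x - 5)*(x + 2)^2*(x + 3)*(x - 1)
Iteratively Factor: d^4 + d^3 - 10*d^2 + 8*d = (d - 1)*(d^3 + 2*d^2 - 8*d) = (d - 2)*(d - 1)*(d^2 + 4*d) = (d - 2)*(d - 1)*(d + 4)*(d)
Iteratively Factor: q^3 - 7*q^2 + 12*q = (q - 4)*(q^2 - 3*q) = q*(q - 4)*(q - 3)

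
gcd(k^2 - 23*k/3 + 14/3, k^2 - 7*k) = k - 7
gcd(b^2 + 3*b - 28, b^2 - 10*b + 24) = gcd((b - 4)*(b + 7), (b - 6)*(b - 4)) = b - 4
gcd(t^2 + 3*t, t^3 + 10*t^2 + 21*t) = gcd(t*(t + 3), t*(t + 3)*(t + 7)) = t^2 + 3*t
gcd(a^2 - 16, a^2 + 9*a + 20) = a + 4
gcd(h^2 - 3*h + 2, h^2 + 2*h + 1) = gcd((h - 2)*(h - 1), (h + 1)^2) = 1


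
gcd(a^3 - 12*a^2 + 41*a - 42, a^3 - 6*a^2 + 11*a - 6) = a^2 - 5*a + 6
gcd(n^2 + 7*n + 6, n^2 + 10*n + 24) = n + 6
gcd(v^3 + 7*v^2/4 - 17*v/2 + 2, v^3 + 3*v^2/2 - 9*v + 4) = v^2 + 2*v - 8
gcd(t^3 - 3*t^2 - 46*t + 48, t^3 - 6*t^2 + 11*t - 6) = t - 1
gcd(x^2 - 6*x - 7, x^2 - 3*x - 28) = x - 7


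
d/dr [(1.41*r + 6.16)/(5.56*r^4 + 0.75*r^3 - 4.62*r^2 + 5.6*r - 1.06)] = (-23.5188*r^4 - 139.1134*r^3 - 7.3458*r^2 + 56.9184*r - 35.9906)/(30.9136*r^8 + 8.34*r^7 - 50.8119*r^6 + 55.342*r^5 + 17.9572*r^4 - 53.334*r^3 + 41.1544*r^2 - 11.872*r + 1.1236)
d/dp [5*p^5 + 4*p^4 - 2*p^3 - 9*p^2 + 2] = p*(25*p^3 + 16*p^2 - 6*p - 18)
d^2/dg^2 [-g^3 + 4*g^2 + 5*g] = 8 - 6*g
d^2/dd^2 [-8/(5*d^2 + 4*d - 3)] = 16*(25*d^2 + 20*d - 4*(5*d + 2)^2 - 15)/(5*d^2 + 4*d - 3)^3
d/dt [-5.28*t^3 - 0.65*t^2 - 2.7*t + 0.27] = -15.84*t^2 - 1.3*t - 2.7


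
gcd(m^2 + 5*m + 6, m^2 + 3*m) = m + 3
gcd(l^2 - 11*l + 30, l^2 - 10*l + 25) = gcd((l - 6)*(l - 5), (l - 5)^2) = l - 5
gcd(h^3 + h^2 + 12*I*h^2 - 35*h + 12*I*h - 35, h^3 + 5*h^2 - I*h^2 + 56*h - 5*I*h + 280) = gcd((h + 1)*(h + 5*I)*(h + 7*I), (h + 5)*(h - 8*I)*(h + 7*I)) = h + 7*I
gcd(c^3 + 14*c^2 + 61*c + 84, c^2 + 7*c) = c + 7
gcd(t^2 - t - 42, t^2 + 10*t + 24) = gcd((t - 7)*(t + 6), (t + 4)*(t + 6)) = t + 6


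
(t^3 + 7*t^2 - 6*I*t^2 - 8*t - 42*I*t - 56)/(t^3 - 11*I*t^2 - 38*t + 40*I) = (t + 7)/(t - 5*I)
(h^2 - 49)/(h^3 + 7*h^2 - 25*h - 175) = (h - 7)/(h^2 - 25)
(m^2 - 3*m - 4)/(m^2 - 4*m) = (m + 1)/m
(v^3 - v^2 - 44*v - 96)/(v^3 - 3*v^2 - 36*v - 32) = (v + 3)/(v + 1)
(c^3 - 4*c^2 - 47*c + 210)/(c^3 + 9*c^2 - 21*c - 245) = (c - 6)/(c + 7)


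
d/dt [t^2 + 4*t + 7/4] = 2*t + 4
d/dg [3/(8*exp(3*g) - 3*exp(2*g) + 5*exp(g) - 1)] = (-72*exp(2*g) + 18*exp(g) - 15)*exp(g)/(8*exp(3*g) - 3*exp(2*g) + 5*exp(g) - 1)^2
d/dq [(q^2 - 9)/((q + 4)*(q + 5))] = (9*q^2 + 58*q + 81)/(q^4 + 18*q^3 + 121*q^2 + 360*q + 400)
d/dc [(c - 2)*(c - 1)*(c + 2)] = 3*c^2 - 2*c - 4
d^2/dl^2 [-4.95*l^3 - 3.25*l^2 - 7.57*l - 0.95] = -29.7*l - 6.5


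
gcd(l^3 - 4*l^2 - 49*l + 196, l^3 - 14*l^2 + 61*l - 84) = l^2 - 11*l + 28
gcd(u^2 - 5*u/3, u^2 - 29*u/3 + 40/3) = u - 5/3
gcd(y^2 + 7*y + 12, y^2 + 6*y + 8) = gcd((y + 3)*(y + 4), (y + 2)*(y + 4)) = y + 4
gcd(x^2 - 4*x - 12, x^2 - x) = 1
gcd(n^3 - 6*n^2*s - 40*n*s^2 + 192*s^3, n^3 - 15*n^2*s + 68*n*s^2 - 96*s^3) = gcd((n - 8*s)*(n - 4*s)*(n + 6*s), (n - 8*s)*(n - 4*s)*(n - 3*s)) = n^2 - 12*n*s + 32*s^2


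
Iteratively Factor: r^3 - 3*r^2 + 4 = (r - 2)*(r^2 - r - 2) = (r - 2)*(r + 1)*(r - 2)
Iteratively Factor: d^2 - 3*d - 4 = (d - 4)*(d + 1)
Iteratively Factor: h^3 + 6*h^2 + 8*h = (h)*(h^2 + 6*h + 8) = h*(h + 2)*(h + 4)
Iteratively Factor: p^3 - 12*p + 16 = (p - 2)*(p^2 + 2*p - 8) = (p - 2)*(p + 4)*(p - 2)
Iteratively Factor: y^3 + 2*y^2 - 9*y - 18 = (y - 3)*(y^2 + 5*y + 6) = (y - 3)*(y + 2)*(y + 3)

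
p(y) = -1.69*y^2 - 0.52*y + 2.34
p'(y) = -3.38*y - 0.52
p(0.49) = 1.68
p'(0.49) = -2.18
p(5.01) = -42.68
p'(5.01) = -17.45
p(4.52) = -34.54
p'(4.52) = -15.80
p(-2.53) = -7.16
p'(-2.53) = 8.03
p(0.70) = 1.15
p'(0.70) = -2.89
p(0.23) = 2.13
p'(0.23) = -1.30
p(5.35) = -48.81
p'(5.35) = -18.60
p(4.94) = -41.47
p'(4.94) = -17.22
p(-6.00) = -55.38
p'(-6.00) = 19.76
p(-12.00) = -234.78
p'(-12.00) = 40.04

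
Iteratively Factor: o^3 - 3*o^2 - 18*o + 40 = (o + 4)*(o^2 - 7*o + 10) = (o - 5)*(o + 4)*(o - 2)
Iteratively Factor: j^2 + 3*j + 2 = (j + 2)*(j + 1)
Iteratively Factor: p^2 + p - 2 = (p + 2)*(p - 1)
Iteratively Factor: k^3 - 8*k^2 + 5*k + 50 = (k - 5)*(k^2 - 3*k - 10) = (k - 5)*(k + 2)*(k - 5)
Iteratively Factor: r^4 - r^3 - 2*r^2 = (r)*(r^3 - r^2 - 2*r) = r^2*(r^2 - r - 2) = r^2*(r - 2)*(r + 1)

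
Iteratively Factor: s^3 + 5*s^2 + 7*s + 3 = (s + 1)*(s^2 + 4*s + 3) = (s + 1)^2*(s + 3)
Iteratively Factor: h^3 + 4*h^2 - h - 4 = (h + 1)*(h^2 + 3*h - 4) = (h + 1)*(h + 4)*(h - 1)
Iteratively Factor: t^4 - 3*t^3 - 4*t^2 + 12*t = (t - 2)*(t^3 - t^2 - 6*t) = t*(t - 2)*(t^2 - t - 6) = t*(t - 3)*(t - 2)*(t + 2)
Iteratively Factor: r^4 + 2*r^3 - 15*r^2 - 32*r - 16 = (r + 1)*(r^3 + r^2 - 16*r - 16) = (r + 1)^2*(r^2 - 16) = (r + 1)^2*(r + 4)*(r - 4)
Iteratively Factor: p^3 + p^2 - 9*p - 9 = (p + 1)*(p^2 - 9) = (p - 3)*(p + 1)*(p + 3)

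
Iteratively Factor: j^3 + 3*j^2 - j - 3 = (j - 1)*(j^2 + 4*j + 3) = (j - 1)*(j + 3)*(j + 1)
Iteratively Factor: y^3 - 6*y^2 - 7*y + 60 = (y + 3)*(y^2 - 9*y + 20) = (y - 5)*(y + 3)*(y - 4)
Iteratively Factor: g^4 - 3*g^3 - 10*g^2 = (g - 5)*(g^3 + 2*g^2) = g*(g - 5)*(g^2 + 2*g) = g*(g - 5)*(g + 2)*(g)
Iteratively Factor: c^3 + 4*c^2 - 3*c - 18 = (c + 3)*(c^2 + c - 6) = (c - 2)*(c + 3)*(c + 3)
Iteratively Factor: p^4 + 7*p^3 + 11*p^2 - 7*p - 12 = (p + 3)*(p^3 + 4*p^2 - p - 4) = (p - 1)*(p + 3)*(p^2 + 5*p + 4) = (p - 1)*(p + 3)*(p + 4)*(p + 1)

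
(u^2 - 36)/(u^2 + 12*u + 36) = (u - 6)/(u + 6)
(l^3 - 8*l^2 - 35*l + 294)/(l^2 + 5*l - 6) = (l^2 - 14*l + 49)/(l - 1)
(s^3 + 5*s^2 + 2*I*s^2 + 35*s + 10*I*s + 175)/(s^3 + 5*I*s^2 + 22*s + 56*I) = (s^2 + 5*s*(1 - I) - 25*I)/(s^2 - 2*I*s + 8)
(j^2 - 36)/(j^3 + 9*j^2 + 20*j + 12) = (j - 6)/(j^2 + 3*j + 2)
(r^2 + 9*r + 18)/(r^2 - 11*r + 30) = (r^2 + 9*r + 18)/(r^2 - 11*r + 30)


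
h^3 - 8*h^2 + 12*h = h*(h - 6)*(h - 2)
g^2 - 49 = (g - 7)*(g + 7)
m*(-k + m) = -k*m + m^2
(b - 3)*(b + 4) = b^2 + b - 12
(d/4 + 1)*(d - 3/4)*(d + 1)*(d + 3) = d^4/4 + 29*d^3/16 + 13*d^2/4 - 9*d/16 - 9/4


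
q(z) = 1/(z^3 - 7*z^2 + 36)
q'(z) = (-3*z^2 + 14*z)/(z^3 - 7*z^2 + 36)^2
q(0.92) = 0.03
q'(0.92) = 0.01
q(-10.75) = -0.00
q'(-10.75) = -0.00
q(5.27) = -0.08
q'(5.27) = -0.07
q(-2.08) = -0.30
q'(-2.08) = -3.90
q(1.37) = 0.04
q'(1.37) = 0.02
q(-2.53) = -0.04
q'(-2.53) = -0.09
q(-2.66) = -0.03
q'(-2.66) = -0.06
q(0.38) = 0.03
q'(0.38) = 0.00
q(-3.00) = -0.02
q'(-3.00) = -0.02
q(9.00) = 0.01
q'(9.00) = 0.00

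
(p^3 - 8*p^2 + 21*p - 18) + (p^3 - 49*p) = 2*p^3 - 8*p^2 - 28*p - 18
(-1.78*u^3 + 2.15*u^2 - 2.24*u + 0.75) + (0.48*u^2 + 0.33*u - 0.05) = -1.78*u^3 + 2.63*u^2 - 1.91*u + 0.7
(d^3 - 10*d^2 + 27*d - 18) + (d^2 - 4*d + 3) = d^3 - 9*d^2 + 23*d - 15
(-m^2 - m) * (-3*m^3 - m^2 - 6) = 3*m^5 + 4*m^4 + m^3 + 6*m^2 + 6*m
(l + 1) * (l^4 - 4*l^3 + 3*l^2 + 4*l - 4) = l^5 - 3*l^4 - l^3 + 7*l^2 - 4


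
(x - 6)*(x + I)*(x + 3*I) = x^3 - 6*x^2 + 4*I*x^2 - 3*x - 24*I*x + 18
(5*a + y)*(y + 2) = 5*a*y + 10*a + y^2 + 2*y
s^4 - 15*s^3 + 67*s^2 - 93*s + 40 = (s - 8)*(s - 5)*(s - 1)^2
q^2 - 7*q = q*(q - 7)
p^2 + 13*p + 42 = (p + 6)*(p + 7)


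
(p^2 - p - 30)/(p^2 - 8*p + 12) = (p + 5)/(p - 2)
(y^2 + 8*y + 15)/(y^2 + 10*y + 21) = (y + 5)/(y + 7)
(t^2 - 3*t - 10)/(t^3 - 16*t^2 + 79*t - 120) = (t + 2)/(t^2 - 11*t + 24)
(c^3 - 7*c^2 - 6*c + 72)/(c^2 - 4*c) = c - 3 - 18/c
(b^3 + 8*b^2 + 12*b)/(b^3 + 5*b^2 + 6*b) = (b + 6)/(b + 3)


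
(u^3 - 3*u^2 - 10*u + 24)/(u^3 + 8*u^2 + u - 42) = (u - 4)/(u + 7)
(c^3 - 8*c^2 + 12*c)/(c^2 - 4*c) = (c^2 - 8*c + 12)/(c - 4)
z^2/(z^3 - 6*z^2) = 1/(z - 6)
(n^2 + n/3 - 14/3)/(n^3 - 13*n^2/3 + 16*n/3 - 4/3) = (3*n + 7)/(3*n^2 - 7*n + 2)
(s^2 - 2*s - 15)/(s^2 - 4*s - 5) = (s + 3)/(s + 1)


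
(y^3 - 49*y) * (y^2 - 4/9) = y^5 - 445*y^3/9 + 196*y/9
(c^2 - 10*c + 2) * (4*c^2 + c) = 4*c^4 - 39*c^3 - 2*c^2 + 2*c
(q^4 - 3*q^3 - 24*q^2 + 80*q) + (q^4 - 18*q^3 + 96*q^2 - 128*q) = 2*q^4 - 21*q^3 + 72*q^2 - 48*q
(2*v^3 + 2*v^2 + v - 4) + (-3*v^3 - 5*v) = -v^3 + 2*v^2 - 4*v - 4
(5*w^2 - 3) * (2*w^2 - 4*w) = 10*w^4 - 20*w^3 - 6*w^2 + 12*w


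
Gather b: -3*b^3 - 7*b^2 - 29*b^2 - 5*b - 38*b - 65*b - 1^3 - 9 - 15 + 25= -3*b^3 - 36*b^2 - 108*b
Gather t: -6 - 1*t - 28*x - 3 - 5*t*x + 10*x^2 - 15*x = t*(-5*x - 1) + 10*x^2 - 43*x - 9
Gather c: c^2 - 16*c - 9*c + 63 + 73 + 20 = c^2 - 25*c + 156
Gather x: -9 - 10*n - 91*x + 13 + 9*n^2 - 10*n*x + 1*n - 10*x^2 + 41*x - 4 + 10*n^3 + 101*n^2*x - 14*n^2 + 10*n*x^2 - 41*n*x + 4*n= 10*n^3 - 5*n^2 - 5*n + x^2*(10*n - 10) + x*(101*n^2 - 51*n - 50)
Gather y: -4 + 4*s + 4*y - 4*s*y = 4*s + y*(4 - 4*s) - 4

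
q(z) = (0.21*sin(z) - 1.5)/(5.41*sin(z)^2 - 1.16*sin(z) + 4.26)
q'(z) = (-10.82*sin(z)*cos(z) + 1.16*cos(z))*(0.21*sin(z) - 1.5)/(5.41*sin(z)^2 - 1.16*sin(z) + 4.26)^2 + 0.21*cos(z)/(5.41*sin(z)^2 - 1.16*sin(z) + 4.26) = (-1.1361*sin(z)^2 + 16.23*sin(z) - 0.8454)*cos(z)/(29.2681*sin(z)^4 - 12.5512*sin(z)^3 + 47.4388*sin(z)^2 - 9.8832*sin(z) + 18.1476)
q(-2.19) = -0.19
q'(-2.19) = 0.11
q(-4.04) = -0.20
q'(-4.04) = -0.16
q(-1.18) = -0.17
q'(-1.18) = -0.06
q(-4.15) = -0.18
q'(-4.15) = -0.13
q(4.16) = -0.18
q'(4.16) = 0.10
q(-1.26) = -0.17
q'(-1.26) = -0.05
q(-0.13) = -0.34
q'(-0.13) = -0.15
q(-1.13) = -0.17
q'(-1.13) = -0.07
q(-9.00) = -0.28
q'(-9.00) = 0.22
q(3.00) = -0.35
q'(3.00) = -0.08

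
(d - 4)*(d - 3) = d^2 - 7*d + 12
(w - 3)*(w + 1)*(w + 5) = w^3 + 3*w^2 - 13*w - 15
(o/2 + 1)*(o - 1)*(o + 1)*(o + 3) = o^4/2 + 5*o^3/2 + 5*o^2/2 - 5*o/2 - 3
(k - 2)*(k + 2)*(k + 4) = k^3 + 4*k^2 - 4*k - 16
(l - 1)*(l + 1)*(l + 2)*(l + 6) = l^4 + 8*l^3 + 11*l^2 - 8*l - 12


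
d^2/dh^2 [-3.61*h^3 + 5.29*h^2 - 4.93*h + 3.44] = 10.58 - 21.66*h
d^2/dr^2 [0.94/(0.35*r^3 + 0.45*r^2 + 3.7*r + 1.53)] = (-(1.974*r + 0.846)*(0.35*r^3 + 0.45*r^2 + 3.7*r + 1.53) + 0.94*(1.05*r^2 + 0.9*r + 3.7)*(2.1*r^2 + 1.8*r + 7.4))/(0.35*r^3 + 0.45*r^2 + 3.7*r + 1.53)^3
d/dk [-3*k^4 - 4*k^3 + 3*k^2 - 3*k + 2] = -12*k^3 - 12*k^2 + 6*k - 3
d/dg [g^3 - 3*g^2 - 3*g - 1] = 3*g^2 - 6*g - 3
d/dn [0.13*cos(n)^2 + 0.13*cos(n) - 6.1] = -(0.26*cos(n) + 0.13)*sin(n)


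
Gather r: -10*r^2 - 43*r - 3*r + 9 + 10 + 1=-10*r^2 - 46*r + 20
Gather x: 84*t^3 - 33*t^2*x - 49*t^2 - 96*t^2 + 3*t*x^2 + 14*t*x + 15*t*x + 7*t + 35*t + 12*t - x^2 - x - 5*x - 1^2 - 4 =84*t^3 - 145*t^2 + 54*t + x^2*(3*t - 1) + x*(-33*t^2 + 29*t - 6) - 5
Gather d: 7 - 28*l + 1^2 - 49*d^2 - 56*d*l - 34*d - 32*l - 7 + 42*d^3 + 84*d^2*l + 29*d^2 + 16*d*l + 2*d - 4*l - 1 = 42*d^3 + d^2*(84*l - 20) + d*(-40*l - 32) - 64*l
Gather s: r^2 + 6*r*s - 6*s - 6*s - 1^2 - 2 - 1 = r^2 + s*(6*r - 12) - 4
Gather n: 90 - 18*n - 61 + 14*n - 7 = 22 - 4*n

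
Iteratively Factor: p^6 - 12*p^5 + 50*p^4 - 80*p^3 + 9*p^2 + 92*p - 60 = (p - 1)*(p^5 - 11*p^4 + 39*p^3 - 41*p^2 - 32*p + 60) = (p - 3)*(p - 1)*(p^4 - 8*p^3 + 15*p^2 + 4*p - 20) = (p - 5)*(p - 3)*(p - 1)*(p^3 - 3*p^2 + 4) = (p - 5)*(p - 3)*(p - 2)*(p - 1)*(p^2 - p - 2) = (p - 5)*(p - 3)*(p - 2)^2*(p - 1)*(p + 1)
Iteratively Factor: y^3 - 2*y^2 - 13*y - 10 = (y + 2)*(y^2 - 4*y - 5) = (y + 1)*(y + 2)*(y - 5)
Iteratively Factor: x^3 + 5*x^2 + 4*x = (x + 4)*(x^2 + x) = x*(x + 4)*(x + 1)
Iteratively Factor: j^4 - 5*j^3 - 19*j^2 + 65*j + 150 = (j - 5)*(j^3 - 19*j - 30) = (j - 5)*(j + 3)*(j^2 - 3*j - 10) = (j - 5)*(j + 2)*(j + 3)*(j - 5)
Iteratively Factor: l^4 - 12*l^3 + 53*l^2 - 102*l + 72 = (l - 2)*(l^3 - 10*l^2 + 33*l - 36) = (l - 3)*(l - 2)*(l^2 - 7*l + 12) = (l - 4)*(l - 3)*(l - 2)*(l - 3)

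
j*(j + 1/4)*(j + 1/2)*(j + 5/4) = j^4 + 2*j^3 + 17*j^2/16 + 5*j/32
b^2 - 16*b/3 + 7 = (b - 3)*(b - 7/3)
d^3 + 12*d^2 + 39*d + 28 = (d + 1)*(d + 4)*(d + 7)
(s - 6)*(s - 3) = s^2 - 9*s + 18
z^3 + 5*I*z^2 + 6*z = z*(z - I)*(z + 6*I)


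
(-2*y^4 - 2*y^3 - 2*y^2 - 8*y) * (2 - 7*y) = 14*y^5 + 10*y^4 + 10*y^3 + 52*y^2 - 16*y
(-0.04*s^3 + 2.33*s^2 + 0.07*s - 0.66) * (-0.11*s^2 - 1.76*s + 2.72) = 0.0044*s^5 - 0.1859*s^4 - 4.2173*s^3 + 6.287*s^2 + 1.352*s - 1.7952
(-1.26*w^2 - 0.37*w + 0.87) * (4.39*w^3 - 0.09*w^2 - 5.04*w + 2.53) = -5.5314*w^5 - 1.5109*w^4 + 10.203*w^3 - 1.4013*w^2 - 5.3209*w + 2.2011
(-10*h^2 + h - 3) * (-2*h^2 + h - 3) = 20*h^4 - 12*h^3 + 37*h^2 - 6*h + 9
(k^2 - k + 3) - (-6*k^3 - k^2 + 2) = 6*k^3 + 2*k^2 - k + 1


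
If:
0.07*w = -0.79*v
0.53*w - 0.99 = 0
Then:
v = -0.17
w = 1.87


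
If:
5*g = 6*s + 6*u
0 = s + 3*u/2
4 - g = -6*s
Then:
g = -2/7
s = -5/7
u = 10/21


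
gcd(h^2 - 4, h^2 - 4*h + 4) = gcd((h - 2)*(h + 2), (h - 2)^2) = h - 2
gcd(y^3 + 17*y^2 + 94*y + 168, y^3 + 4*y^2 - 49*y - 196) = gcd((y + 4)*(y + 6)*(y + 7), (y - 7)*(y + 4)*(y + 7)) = y^2 + 11*y + 28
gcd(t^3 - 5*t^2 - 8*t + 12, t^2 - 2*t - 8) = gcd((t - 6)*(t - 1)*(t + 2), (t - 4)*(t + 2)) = t + 2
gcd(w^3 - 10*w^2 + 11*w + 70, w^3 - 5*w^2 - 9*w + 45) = w - 5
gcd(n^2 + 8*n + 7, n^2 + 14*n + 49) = n + 7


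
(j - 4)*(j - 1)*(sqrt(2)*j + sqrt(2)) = sqrt(2)*j^3 - 4*sqrt(2)*j^2 - sqrt(2)*j + 4*sqrt(2)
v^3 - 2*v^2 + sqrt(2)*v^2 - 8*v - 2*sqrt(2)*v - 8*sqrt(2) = (v - 4)*(v + 2)*(v + sqrt(2))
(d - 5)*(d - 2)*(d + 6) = d^3 - d^2 - 32*d + 60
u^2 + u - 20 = (u - 4)*(u + 5)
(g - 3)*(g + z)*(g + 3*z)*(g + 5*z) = g^4 + 9*g^3*z - 3*g^3 + 23*g^2*z^2 - 27*g^2*z + 15*g*z^3 - 69*g*z^2 - 45*z^3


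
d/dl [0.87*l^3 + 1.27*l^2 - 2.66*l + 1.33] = 2.61*l^2 + 2.54*l - 2.66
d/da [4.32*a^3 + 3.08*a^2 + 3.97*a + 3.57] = 12.96*a^2 + 6.16*a + 3.97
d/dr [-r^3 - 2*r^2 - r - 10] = -3*r^2 - 4*r - 1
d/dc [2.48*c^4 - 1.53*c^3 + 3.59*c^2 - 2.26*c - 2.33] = 9.92*c^3 - 4.59*c^2 + 7.18*c - 2.26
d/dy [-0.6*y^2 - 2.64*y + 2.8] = -1.2*y - 2.64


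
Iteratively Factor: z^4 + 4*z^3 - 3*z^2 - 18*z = (z)*(z^3 + 4*z^2 - 3*z - 18) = z*(z + 3)*(z^2 + z - 6) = z*(z - 2)*(z + 3)*(z + 3)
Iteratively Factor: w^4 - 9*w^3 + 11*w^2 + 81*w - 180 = (w - 3)*(w^3 - 6*w^2 - 7*w + 60) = (w - 5)*(w - 3)*(w^2 - w - 12) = (w - 5)*(w - 4)*(w - 3)*(w + 3)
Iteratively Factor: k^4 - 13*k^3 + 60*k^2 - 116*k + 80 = (k - 5)*(k^3 - 8*k^2 + 20*k - 16) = (k - 5)*(k - 2)*(k^2 - 6*k + 8) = (k - 5)*(k - 2)^2*(k - 4)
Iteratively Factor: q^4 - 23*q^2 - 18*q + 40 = (q - 5)*(q^3 + 5*q^2 + 2*q - 8) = (q - 5)*(q + 4)*(q^2 + q - 2) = (q - 5)*(q - 1)*(q + 4)*(q + 2)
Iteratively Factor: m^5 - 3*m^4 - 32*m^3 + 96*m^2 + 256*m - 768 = (m + 4)*(m^4 - 7*m^3 - 4*m^2 + 112*m - 192) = (m - 4)*(m + 4)*(m^3 - 3*m^2 - 16*m + 48) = (m - 4)*(m - 3)*(m + 4)*(m^2 - 16) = (m - 4)^2*(m - 3)*(m + 4)*(m + 4)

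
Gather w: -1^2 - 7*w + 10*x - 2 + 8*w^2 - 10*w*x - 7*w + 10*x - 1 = 8*w^2 + w*(-10*x - 14) + 20*x - 4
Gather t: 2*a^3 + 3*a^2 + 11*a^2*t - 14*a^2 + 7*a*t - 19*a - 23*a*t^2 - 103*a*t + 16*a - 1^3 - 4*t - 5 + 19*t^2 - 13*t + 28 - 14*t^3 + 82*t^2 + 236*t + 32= 2*a^3 - 11*a^2 - 3*a - 14*t^3 + t^2*(101 - 23*a) + t*(11*a^2 - 96*a + 219) + 54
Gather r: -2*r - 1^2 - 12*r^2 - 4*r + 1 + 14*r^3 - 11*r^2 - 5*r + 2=14*r^3 - 23*r^2 - 11*r + 2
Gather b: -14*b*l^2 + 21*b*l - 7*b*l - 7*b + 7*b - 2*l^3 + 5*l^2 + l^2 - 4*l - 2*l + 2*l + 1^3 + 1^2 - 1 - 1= b*(-14*l^2 + 14*l) - 2*l^3 + 6*l^2 - 4*l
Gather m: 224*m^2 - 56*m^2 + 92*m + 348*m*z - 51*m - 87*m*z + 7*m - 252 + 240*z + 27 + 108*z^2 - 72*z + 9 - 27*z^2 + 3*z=168*m^2 + m*(261*z + 48) + 81*z^2 + 171*z - 216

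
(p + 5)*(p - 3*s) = p^2 - 3*p*s + 5*p - 15*s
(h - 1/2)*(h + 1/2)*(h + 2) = h^3 + 2*h^2 - h/4 - 1/2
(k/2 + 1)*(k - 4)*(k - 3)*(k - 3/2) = k^4/2 - 13*k^3/4 + 11*k^2/4 + 27*k/2 - 18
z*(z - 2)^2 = z^3 - 4*z^2 + 4*z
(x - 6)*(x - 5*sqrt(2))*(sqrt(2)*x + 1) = sqrt(2)*x^3 - 9*x^2 - 6*sqrt(2)*x^2 - 5*sqrt(2)*x + 54*x + 30*sqrt(2)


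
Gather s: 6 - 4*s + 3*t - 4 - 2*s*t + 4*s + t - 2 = -2*s*t + 4*t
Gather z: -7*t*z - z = z*(-7*t - 1)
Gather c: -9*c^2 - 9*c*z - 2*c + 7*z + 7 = -9*c^2 + c*(-9*z - 2) + 7*z + 7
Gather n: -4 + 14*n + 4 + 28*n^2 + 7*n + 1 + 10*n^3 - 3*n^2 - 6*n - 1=10*n^3 + 25*n^2 + 15*n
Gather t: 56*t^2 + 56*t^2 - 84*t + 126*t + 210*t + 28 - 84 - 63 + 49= 112*t^2 + 252*t - 70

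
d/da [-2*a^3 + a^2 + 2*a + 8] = -6*a^2 + 2*a + 2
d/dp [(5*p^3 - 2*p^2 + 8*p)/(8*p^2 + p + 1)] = (40*p^4 + 10*p^3 - 51*p^2 - 4*p + 8)/(64*p^4 + 16*p^3 + 17*p^2 + 2*p + 1)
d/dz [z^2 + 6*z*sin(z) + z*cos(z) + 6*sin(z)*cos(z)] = -z*sin(z) + 6*z*cos(z) + 2*z + 6*sin(z) + cos(z) + 6*cos(2*z)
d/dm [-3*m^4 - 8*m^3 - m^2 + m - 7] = -12*m^3 - 24*m^2 - 2*m + 1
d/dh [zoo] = 0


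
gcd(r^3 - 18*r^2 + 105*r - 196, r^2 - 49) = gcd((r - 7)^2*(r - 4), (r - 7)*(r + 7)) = r - 7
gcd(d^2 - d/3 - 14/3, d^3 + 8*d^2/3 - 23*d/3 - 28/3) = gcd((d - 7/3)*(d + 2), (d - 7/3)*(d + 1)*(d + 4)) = d - 7/3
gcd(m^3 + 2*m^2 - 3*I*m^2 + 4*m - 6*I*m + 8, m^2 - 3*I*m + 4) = m^2 - 3*I*m + 4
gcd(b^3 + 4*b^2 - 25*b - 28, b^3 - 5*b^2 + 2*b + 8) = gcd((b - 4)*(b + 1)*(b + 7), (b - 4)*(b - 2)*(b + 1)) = b^2 - 3*b - 4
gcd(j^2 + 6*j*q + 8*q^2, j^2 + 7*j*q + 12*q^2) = j + 4*q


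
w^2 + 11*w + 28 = (w + 4)*(w + 7)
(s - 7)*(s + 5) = s^2 - 2*s - 35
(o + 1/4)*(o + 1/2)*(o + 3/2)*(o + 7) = o^4 + 37*o^3/4 + 17*o^2 + 143*o/16 + 21/16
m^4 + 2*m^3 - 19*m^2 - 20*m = m*(m - 4)*(m + 1)*(m + 5)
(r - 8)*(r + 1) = r^2 - 7*r - 8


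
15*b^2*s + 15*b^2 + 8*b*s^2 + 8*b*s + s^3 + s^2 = (3*b + s)*(5*b + s)*(s + 1)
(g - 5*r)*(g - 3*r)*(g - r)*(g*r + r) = g^4*r - 9*g^3*r^2 + g^3*r + 23*g^2*r^3 - 9*g^2*r^2 - 15*g*r^4 + 23*g*r^3 - 15*r^4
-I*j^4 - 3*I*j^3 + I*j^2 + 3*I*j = j*(j + 1)*(j + 3)*(-I*j + I)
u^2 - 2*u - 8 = (u - 4)*(u + 2)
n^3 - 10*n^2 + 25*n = n*(n - 5)^2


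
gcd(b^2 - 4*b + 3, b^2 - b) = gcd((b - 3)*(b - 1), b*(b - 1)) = b - 1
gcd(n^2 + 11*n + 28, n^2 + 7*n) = n + 7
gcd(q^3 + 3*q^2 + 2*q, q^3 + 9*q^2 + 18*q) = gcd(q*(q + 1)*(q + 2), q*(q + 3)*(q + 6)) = q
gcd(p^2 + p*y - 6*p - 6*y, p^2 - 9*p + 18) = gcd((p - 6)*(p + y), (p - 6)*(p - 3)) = p - 6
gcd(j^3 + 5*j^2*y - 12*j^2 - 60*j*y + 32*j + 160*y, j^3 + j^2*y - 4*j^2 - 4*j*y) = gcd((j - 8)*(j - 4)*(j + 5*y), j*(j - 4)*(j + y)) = j - 4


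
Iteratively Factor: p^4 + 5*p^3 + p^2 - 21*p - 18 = (p + 3)*(p^3 + 2*p^2 - 5*p - 6) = (p + 3)^2*(p^2 - p - 2) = (p + 1)*(p + 3)^2*(p - 2)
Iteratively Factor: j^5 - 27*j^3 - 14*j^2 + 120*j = (j - 5)*(j^4 + 5*j^3 - 2*j^2 - 24*j) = (j - 5)*(j - 2)*(j^3 + 7*j^2 + 12*j) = (j - 5)*(j - 2)*(j + 4)*(j^2 + 3*j) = j*(j - 5)*(j - 2)*(j + 4)*(j + 3)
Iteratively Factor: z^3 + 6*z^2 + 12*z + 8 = (z + 2)*(z^2 + 4*z + 4) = (z + 2)^2*(z + 2)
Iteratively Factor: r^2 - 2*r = (r)*(r - 2)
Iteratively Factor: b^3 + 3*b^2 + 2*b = (b)*(b^2 + 3*b + 2) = b*(b + 2)*(b + 1)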